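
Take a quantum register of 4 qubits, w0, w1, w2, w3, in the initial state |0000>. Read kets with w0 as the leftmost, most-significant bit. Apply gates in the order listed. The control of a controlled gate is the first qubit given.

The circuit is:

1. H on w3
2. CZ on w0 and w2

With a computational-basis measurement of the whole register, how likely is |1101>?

The probability of measuring |1101> is 0.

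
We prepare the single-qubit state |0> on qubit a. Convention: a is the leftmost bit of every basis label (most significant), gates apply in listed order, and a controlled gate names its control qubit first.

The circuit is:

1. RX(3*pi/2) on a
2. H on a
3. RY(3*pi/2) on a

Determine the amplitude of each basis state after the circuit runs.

The resulting statevector has amplitude sqrt(2)/2 on |0>, -sqrt(2)*I/2 on |1>.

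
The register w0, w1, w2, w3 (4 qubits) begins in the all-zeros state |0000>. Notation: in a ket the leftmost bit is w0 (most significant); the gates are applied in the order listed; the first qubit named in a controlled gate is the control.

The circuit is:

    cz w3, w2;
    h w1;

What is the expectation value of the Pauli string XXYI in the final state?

The observable XXYI averages to 0.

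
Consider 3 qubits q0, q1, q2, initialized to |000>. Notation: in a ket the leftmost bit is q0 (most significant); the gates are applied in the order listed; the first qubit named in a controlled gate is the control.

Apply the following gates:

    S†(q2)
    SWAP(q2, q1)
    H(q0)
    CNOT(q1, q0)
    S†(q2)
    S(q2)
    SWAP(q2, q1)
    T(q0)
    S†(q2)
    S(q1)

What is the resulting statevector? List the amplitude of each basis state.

After the circuit, the state carries amplitude sqrt(2)/2 on |000>, sqrt(2)*exp(I*pi/4)/2 on |100>, and 0 on every other basis state.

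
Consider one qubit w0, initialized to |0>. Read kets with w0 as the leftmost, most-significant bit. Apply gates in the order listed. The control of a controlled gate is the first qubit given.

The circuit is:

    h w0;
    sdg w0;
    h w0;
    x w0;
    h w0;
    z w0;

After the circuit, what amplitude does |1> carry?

The amplitude on |1> is -sqrt(2)*I/2. Key observation: the block from step 3 through step 6 cancels to the identity and can be dropped.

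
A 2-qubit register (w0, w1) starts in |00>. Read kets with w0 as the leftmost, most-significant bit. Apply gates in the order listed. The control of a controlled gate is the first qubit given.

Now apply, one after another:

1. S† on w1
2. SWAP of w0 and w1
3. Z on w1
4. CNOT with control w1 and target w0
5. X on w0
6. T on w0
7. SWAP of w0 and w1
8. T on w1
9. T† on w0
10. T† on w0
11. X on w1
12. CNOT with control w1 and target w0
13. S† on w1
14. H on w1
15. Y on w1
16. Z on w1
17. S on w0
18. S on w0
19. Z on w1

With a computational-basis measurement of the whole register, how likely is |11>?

Outcome |11> occurs with probability 0.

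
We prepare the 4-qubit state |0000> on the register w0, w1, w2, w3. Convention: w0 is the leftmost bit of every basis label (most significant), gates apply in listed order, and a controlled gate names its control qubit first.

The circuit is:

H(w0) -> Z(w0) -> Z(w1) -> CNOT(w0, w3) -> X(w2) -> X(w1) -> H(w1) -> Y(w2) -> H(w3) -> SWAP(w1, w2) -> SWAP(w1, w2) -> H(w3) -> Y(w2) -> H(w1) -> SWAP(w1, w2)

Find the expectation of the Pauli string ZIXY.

The expectation value of ZIXY is 0. Key observation: gates 7-14 undo each other exactly, leaving only the rest of the circuit to track.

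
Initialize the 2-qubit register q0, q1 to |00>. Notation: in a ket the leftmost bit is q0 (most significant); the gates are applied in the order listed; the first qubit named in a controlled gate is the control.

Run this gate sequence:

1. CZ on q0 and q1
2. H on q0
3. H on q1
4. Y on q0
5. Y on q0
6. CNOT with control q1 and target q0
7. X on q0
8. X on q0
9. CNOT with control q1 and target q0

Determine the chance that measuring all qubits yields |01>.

Outcome |01> occurs with probability 1/4. Key observation: steps 6-9 multiply out to the identity, so the circuit reduces to the remaining gates.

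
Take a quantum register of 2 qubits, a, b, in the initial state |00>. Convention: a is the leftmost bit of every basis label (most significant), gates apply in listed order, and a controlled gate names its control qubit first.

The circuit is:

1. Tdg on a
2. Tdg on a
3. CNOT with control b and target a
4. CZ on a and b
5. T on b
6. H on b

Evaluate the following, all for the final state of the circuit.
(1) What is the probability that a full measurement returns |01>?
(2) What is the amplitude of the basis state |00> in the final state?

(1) The probability of measuring |01> is 1/2.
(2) The amplitude on |00> is sqrt(2)/2.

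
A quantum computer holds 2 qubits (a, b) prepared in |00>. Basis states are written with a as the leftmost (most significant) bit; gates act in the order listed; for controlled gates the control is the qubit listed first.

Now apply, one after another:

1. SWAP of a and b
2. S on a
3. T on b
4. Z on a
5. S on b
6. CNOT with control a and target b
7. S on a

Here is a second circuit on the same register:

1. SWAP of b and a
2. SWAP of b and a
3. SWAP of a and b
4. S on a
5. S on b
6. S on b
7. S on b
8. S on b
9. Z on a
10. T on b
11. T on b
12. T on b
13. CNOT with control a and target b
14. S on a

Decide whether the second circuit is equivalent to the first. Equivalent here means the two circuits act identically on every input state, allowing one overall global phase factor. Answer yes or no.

Yes — the two circuits implement the same unitary up to a global phase.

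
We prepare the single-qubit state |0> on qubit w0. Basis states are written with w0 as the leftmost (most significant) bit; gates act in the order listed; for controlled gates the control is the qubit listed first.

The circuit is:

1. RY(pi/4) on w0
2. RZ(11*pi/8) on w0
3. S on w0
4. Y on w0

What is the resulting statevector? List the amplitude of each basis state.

After the circuit, the state carries amplitude sqrt(2 - sqrt(2))*exp(11*I*pi/16)/2 on |0>, -sqrt(sqrt(2) + 2)*exp(13*I*pi/16)/2 on |1>.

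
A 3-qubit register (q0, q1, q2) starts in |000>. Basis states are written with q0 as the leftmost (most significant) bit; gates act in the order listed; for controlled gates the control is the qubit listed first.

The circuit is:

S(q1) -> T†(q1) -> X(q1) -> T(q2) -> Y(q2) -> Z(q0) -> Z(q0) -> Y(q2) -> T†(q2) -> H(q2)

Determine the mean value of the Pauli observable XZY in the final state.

The expectation value of XZY is 0.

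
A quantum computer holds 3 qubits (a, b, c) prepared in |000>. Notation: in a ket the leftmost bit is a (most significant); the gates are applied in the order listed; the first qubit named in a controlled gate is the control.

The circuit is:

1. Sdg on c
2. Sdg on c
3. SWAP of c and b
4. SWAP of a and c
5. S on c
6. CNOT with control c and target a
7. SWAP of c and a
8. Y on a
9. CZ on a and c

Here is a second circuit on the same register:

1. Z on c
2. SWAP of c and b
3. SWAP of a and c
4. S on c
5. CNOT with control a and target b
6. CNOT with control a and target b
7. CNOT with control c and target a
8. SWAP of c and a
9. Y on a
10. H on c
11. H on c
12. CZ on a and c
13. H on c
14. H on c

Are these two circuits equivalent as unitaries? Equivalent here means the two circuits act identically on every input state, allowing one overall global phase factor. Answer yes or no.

Yes — the two circuits implement the same unitary up to a global phase.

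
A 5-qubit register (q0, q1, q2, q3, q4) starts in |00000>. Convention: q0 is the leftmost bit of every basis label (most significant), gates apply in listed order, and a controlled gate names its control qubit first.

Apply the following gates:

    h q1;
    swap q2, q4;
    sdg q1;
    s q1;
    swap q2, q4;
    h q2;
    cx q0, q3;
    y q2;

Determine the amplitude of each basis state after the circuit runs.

The resulting statevector has amplitude -I/2 on |00000>, I/2 on |00100>, -I/2 on |01000>, I/2 on |01100>, and 0 on every other basis state. Key observation: gates 2-5 undo each other exactly, leaving only the rest of the circuit to track.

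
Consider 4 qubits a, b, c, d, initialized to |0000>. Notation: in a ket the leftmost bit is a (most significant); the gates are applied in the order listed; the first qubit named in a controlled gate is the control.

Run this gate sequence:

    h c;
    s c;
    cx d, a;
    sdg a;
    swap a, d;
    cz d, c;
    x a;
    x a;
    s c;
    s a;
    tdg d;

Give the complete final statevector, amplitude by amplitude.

After the circuit, the state carries amplitude sqrt(2)/2 on |0000>, -sqrt(2)/2 on |0010>, and 0 on every other basis state.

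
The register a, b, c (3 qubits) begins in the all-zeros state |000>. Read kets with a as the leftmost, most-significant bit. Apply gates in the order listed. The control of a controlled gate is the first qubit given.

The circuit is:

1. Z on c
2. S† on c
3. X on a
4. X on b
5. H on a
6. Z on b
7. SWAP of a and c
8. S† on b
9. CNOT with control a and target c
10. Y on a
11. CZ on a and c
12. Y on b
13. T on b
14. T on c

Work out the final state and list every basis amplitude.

After the circuit, the state carries amplitude sqrt(2)*I/2 on |100>, sqrt(2)*exp(3*I*pi/4)/2 on |101>, and 0 on every other basis state.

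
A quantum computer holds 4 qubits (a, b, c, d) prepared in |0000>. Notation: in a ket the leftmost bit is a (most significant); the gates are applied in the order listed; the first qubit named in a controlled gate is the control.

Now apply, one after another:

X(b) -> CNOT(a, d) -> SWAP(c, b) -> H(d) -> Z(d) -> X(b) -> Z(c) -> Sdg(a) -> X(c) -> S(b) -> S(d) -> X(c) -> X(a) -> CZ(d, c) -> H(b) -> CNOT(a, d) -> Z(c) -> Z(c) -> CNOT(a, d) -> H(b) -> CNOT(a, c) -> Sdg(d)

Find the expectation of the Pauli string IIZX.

In the final state, IIZX has expectation 1. Key observation: gates 15-20 undo each other exactly, leaving only the rest of the circuit to track.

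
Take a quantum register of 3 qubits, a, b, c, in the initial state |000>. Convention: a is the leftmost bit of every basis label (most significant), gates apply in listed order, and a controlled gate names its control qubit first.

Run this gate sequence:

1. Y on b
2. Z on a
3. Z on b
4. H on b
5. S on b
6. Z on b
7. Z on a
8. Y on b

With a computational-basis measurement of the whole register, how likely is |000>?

The probability of measuring |000> is 1/2.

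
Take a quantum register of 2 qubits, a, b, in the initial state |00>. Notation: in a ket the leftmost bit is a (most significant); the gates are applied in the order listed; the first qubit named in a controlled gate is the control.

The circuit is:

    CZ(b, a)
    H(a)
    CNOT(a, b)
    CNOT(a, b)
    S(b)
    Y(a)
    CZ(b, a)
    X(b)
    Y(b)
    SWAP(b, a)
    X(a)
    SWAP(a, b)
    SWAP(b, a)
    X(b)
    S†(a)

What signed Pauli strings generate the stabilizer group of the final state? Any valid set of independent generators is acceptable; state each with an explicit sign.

The stabilizer group can be generated by -IX, -ZI, among other valid generating sets.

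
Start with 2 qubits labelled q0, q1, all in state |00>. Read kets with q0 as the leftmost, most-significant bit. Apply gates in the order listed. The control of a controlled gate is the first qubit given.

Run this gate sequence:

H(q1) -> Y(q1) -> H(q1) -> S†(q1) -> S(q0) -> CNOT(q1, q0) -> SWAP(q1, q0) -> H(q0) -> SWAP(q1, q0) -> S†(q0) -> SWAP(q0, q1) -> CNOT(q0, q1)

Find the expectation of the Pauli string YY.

The expectation value of YY is -1.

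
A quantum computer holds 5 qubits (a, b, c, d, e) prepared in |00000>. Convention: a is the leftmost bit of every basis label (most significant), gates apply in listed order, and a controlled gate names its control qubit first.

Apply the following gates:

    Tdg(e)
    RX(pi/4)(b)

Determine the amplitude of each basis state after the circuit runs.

The final amplitudes are sqrt(sqrt(2) + 2)/2 on |00000>, -I*sqrt(2 - sqrt(2))/2 on |01000>, and 0 on every other basis state.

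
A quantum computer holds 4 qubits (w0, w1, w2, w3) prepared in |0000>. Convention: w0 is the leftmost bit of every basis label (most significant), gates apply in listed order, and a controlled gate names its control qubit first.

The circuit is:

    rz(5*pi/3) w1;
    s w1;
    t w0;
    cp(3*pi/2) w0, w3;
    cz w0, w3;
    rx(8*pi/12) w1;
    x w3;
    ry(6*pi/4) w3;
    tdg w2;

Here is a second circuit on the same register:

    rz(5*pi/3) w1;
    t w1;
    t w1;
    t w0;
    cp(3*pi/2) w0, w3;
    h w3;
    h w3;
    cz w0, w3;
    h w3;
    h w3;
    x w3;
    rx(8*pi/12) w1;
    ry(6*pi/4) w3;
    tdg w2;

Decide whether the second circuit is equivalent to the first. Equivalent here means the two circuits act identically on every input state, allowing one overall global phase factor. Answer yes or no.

Yes, they are equivalent — the unitaries differ by at most a global phase.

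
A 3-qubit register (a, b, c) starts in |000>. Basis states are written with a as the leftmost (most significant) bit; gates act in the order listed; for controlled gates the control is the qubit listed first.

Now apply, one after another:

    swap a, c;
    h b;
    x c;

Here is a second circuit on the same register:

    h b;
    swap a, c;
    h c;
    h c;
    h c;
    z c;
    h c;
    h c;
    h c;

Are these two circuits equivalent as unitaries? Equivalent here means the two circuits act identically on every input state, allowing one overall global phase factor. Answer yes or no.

Yes — the two circuits implement the same unitary up to a global phase.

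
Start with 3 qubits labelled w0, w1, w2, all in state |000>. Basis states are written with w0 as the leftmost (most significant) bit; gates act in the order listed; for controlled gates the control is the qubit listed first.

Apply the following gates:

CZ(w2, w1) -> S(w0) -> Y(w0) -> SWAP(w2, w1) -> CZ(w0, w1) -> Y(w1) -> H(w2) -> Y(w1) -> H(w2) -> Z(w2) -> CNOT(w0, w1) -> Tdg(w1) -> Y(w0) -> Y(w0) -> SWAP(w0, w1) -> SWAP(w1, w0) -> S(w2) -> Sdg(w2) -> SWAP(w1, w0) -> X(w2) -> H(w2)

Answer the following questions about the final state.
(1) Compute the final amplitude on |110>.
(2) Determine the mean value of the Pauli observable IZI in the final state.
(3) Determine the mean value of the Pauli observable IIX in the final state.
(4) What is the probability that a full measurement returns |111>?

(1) The final state's coefficient on |110> equals sqrt(2)*exp(I*pi/4)/2.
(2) The expectation value of IZI is -1.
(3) The expectation value of IIX is -1.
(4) A full measurement returns |111> with probability 1/2.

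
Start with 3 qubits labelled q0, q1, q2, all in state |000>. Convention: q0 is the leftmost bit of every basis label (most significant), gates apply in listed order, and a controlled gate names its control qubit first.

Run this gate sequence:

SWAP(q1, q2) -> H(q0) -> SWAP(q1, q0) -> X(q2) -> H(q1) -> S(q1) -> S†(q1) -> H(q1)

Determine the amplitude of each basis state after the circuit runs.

After the circuit, the state carries amplitude sqrt(2)/2 on |001>, sqrt(2)/2 on |011>, and 0 on every other basis state. Key observation: the block from step 5 through step 8 cancels to the identity and can be dropped.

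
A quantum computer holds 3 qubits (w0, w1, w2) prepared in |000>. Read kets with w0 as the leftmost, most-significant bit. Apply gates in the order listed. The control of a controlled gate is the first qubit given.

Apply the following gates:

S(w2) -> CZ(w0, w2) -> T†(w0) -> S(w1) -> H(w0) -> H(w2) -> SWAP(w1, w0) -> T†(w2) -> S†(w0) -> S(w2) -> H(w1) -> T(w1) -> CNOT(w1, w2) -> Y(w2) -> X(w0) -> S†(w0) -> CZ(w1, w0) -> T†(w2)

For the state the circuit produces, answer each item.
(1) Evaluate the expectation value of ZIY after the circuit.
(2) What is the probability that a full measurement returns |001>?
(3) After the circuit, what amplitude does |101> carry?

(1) In the final state, ZIY has expectation -1.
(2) The probability of measuring |001> is 0.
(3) |101> carries amplitude -sqrt(2)*exp(3*I*pi/4)/2 in the final state.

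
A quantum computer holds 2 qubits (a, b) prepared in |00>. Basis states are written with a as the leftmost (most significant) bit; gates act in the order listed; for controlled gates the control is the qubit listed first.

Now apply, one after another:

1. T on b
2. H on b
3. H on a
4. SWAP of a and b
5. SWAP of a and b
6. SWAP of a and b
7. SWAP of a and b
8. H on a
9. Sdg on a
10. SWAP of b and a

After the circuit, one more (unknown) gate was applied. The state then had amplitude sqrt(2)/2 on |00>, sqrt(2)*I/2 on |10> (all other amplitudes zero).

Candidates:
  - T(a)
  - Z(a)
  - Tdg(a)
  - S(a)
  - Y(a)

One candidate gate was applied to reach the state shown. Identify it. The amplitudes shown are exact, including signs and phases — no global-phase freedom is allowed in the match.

It was S(a) that produced the state shown. Key observation: steps 3-8 multiply out to the identity, so the circuit reduces to the remaining gates.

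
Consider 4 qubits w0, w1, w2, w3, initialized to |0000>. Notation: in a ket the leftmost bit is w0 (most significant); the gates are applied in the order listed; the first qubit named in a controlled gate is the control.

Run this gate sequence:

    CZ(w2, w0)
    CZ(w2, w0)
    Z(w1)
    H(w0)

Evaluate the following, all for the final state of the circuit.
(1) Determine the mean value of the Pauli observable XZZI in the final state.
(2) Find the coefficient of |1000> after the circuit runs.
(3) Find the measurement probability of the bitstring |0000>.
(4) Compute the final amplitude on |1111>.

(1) The expectation value of XZZI is 1.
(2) The final state's coefficient on |1000> equals sqrt(2)/2.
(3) A full measurement returns |0000> with probability 1/2.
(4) |1111> carries amplitude 0 in the final state.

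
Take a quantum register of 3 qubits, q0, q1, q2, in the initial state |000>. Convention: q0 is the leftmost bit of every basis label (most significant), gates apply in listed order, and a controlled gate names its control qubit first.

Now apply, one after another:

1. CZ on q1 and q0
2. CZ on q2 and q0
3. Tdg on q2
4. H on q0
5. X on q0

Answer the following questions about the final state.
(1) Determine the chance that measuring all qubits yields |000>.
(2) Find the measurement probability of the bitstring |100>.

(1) The probability of measuring |000> is 1/2.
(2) The probability of measuring |100> is 1/2.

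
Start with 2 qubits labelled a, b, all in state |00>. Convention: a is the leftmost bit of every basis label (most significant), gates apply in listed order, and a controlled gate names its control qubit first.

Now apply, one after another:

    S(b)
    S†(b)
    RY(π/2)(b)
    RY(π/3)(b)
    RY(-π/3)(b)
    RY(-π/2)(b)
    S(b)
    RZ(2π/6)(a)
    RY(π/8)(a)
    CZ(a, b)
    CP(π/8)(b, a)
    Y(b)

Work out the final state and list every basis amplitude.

The final amplitudes are 0 on |00>, exp(I*pi/3)*cos(pi/16) on |01>, 0 on |10>, exp(I*pi/3)*sin(pi/16) on |11>. Key observation: steps 2-7 multiply out to the identity, so the circuit reduces to the remaining gates.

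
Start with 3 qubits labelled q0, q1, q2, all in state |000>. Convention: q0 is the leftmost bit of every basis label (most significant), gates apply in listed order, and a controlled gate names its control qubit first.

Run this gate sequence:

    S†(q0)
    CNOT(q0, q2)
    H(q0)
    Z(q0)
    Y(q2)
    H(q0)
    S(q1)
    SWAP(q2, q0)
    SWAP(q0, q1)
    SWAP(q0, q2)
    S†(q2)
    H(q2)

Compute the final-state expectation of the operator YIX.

In the final state, YIX has expectation 0.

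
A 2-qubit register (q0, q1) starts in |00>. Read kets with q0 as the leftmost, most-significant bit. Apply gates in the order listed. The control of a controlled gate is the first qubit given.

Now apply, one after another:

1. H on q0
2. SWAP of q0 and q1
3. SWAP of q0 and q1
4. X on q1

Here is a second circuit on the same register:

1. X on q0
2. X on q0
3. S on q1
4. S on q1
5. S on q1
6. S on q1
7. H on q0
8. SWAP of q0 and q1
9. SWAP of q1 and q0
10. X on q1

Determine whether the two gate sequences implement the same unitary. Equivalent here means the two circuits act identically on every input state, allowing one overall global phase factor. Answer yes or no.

Yes, they are equivalent — the unitaries differ by at most a global phase.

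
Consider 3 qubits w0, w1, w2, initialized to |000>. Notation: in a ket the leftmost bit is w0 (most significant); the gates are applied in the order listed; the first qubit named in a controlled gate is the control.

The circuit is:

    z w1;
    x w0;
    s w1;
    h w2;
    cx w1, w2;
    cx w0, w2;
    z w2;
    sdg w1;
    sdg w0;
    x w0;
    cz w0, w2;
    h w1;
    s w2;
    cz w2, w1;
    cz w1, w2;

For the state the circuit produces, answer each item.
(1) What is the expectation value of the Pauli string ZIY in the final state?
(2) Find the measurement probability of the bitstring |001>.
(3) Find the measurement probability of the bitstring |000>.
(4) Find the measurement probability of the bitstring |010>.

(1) In the final state, ZIY has expectation -1.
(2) A full measurement returns |001> with probability 1/4.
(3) A full measurement returns |000> with probability 1/4.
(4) Outcome |010> occurs with probability 1/4.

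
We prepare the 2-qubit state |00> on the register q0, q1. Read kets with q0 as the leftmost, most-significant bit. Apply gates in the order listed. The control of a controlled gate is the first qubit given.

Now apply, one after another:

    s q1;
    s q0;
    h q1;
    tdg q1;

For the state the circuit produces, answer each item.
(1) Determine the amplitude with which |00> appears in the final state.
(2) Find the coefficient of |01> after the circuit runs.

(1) |00> carries amplitude sqrt(2)/2 in the final state.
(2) |01> carries amplitude -sqrt(2)*exp(3*I*pi/4)/2 in the final state.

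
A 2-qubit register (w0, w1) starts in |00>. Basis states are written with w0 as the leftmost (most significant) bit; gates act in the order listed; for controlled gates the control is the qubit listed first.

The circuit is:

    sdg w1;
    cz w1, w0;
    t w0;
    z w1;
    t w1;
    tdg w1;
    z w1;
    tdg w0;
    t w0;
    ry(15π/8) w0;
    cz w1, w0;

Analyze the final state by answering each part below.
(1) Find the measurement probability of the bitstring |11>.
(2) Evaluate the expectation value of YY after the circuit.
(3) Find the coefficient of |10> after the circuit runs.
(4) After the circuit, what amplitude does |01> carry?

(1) Outcome |11> occurs with probability 0. Key observation: steps 3-8 multiply out to the identity, so the circuit reduces to the remaining gates.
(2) The expectation value of YY is 0.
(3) The final state's coefficient on |10> equals sin(pi/16).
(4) The amplitude on |01> is 0.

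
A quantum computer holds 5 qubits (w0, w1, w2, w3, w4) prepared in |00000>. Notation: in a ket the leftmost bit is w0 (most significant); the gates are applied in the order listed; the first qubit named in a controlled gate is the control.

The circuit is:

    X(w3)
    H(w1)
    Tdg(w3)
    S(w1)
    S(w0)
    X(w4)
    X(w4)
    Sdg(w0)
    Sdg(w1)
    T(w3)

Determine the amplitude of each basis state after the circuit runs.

The final amplitudes are sqrt(2)/2 on |00010>, sqrt(2)/2 on |01010>, and 0 on every other basis state. Key observation: steps 4-9 multiply out to the identity, so the circuit reduces to the remaining gates.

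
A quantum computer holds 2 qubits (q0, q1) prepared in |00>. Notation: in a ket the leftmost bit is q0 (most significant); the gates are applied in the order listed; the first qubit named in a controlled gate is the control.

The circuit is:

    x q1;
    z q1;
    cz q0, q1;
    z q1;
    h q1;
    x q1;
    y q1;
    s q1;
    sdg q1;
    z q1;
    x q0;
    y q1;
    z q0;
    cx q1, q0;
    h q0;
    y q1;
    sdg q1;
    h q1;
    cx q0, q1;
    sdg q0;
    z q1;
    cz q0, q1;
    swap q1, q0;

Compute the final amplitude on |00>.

The amplitude on |00> is sqrt(2)*(-1 + I)/4.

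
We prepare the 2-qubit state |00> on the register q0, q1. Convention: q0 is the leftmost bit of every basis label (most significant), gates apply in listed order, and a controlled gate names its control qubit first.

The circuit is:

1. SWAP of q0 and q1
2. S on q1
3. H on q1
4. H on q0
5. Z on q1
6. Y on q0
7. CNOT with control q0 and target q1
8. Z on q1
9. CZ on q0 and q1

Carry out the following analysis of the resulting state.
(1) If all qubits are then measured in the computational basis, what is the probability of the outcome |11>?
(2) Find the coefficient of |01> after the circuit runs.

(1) Outcome |11> occurs with probability 1/4.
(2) |01> carries amplitude -I/2 in the final state.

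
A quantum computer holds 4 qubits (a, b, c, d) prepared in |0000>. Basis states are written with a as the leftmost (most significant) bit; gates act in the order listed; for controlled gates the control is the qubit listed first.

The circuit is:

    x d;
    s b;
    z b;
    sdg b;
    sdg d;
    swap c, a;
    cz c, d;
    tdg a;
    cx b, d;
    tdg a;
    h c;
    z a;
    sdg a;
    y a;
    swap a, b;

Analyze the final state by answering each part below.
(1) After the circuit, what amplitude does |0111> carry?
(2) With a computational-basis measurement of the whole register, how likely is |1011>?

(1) |0111> carries amplitude sqrt(2)/2 in the final state.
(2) A full measurement returns |1011> with probability 0.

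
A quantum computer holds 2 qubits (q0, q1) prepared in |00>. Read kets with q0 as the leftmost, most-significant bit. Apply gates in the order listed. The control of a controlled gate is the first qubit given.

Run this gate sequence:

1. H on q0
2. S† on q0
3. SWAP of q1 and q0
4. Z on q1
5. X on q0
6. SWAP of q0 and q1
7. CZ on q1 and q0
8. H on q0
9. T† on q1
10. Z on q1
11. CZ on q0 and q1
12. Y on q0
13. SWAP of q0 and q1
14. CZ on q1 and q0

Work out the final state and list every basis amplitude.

The final amplitudes are 0 on |00>, 0 on |01>, (-1 + I)*exp(3*I*pi/4)/2 on |10>, sqrt(2)/2 on |11>.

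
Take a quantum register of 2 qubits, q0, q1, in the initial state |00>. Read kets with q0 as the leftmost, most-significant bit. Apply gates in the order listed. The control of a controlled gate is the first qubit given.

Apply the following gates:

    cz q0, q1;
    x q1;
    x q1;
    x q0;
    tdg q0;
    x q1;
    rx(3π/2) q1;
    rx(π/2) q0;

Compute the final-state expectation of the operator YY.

In the final state, YY has expectation -1.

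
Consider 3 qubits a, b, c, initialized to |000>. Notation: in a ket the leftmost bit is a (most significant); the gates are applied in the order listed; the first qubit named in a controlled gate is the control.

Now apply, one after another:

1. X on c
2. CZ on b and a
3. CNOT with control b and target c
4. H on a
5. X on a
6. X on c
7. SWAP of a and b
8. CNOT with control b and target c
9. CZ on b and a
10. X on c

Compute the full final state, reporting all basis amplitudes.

The final amplitudes are sqrt(2)/2 on |001>, sqrt(2)/2 on |010>, and 0 on every other basis state.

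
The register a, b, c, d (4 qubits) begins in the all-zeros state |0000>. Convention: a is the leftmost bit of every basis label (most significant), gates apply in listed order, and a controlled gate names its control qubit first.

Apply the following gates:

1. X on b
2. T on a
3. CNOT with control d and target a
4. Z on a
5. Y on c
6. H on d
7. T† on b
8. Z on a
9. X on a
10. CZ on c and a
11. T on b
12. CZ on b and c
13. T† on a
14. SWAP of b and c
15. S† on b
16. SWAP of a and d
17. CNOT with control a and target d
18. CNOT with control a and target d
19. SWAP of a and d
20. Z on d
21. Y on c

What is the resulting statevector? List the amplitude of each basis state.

The resulting statevector has amplitude -sqrt(2)*exp(I*pi/4)/2 on |1100>, sqrt(2)*exp(I*pi/4)/2 on |1101>, and 0 on every other basis state. Key observation: the block from step 16 through step 19 cancels to the identity and can be dropped.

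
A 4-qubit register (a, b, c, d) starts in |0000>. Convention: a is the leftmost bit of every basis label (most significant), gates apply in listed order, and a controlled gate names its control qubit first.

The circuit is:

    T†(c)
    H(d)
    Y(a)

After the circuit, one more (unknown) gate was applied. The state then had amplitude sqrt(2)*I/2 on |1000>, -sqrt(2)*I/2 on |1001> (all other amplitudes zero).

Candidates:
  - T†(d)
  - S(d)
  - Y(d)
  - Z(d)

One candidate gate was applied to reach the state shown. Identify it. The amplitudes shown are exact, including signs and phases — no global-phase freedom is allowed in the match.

The applied gate was Z(d).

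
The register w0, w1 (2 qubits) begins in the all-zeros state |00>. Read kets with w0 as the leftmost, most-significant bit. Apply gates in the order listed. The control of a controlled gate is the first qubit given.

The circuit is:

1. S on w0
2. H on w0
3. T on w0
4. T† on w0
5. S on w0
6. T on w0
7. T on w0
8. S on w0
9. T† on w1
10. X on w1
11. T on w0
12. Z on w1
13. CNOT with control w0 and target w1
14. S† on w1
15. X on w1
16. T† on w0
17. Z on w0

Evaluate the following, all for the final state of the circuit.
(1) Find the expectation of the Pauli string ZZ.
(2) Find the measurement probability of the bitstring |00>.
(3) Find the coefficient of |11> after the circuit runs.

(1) The observable ZZ averages to 1.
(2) The probability of measuring |00> is 1/2.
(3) The final state's coefficient on |11> equals -sqrt(2)*I/2.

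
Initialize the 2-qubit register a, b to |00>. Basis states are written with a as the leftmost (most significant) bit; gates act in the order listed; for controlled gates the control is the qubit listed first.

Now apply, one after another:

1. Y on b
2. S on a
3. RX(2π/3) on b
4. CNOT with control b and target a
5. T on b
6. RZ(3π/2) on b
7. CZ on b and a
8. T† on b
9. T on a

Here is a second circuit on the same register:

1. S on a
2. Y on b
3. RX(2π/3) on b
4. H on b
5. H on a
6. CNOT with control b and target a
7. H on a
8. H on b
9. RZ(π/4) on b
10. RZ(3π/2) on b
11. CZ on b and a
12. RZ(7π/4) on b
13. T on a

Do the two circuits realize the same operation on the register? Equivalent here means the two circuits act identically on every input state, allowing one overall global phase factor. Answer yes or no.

No, they are not equivalent — no single phase factor reconciles the two unitaries.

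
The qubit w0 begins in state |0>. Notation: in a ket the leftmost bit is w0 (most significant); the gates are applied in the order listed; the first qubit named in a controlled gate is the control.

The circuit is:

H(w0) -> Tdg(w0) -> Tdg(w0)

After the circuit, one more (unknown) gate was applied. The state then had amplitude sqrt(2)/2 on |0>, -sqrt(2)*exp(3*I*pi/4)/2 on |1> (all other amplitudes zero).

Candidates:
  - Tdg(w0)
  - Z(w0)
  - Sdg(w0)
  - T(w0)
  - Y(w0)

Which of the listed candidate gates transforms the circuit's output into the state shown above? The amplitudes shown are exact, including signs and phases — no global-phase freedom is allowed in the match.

The unique candidate consistent with the amplitudes is T(w0).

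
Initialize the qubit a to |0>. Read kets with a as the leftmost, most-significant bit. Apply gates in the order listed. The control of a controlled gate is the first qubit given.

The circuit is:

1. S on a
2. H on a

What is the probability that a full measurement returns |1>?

Outcome |1> occurs with probability 1/2.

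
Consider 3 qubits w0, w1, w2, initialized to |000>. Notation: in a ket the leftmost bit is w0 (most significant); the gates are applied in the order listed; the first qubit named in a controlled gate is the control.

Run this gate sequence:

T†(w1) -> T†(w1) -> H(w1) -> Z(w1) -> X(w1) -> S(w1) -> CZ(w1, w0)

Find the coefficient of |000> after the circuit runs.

The final state's coefficient on |000> equals -sqrt(2)/2.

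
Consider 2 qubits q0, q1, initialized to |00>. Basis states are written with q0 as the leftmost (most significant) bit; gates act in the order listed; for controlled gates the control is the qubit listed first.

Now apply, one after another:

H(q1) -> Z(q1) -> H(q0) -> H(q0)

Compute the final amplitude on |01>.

The amplitude on |01> is -sqrt(2)/2. Key observation: gates 3-4 undo each other exactly, leaving only the rest of the circuit to track.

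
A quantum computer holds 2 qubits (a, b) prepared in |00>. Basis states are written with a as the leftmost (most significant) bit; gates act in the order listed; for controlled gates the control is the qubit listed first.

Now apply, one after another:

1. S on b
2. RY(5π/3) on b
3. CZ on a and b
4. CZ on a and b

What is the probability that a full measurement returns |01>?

The probability of measuring |01> is 1/4. Key observation: steps 3-4 multiply out to the identity, so the circuit reduces to the remaining gates.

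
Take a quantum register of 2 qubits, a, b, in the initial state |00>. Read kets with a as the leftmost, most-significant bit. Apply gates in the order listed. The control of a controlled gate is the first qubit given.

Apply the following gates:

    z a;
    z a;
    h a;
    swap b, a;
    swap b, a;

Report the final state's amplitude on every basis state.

The resulting statevector has amplitude sqrt(2)/2 on |00>, 0 on |01>, sqrt(2)/2 on |10>, 0 on |11>. Key observation: gates 4-5 undo each other exactly, leaving only the rest of the circuit to track.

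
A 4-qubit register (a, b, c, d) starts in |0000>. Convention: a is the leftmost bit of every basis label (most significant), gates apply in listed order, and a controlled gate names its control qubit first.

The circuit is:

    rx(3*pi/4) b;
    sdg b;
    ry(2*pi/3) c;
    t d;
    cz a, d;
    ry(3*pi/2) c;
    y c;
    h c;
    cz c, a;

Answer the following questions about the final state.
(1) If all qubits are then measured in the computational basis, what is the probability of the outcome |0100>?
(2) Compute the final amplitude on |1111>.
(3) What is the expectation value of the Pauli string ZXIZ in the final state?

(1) Outcome |0100> occurs with probability sqrt(2)/16 + 1/8.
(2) |1111> carries amplitude 0 in the final state.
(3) The observable ZXIZ averages to -sqrt(2)/2.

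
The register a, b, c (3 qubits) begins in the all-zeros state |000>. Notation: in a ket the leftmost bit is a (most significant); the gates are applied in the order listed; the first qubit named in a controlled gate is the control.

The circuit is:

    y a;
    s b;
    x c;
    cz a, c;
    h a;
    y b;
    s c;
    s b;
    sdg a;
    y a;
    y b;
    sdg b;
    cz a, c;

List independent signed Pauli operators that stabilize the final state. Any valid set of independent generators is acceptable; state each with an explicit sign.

The stabilizer group can be generated by -YII, +IZI, -IIZ, among other valid generating sets.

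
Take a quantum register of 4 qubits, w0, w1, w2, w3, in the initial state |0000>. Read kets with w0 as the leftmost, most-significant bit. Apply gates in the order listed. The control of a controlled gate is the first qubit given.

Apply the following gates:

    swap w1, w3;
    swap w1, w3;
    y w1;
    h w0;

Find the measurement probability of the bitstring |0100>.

The probability of measuring |0100> is 1/2.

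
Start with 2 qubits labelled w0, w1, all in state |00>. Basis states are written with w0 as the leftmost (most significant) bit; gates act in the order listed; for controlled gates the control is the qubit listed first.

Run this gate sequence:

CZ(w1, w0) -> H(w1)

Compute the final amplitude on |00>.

The final state's coefficient on |00> equals sqrt(2)/2.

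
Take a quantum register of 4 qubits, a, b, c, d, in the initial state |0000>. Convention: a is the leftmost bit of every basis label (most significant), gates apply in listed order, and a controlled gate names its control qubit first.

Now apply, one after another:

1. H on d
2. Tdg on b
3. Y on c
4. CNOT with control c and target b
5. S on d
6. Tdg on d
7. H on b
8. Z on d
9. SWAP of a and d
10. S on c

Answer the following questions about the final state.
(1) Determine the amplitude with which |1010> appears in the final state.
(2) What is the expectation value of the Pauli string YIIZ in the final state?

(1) The final state's coefficient on |1010> equals exp(I*pi/4)/2.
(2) The observable YIIZ averages to -sqrt(2)/2.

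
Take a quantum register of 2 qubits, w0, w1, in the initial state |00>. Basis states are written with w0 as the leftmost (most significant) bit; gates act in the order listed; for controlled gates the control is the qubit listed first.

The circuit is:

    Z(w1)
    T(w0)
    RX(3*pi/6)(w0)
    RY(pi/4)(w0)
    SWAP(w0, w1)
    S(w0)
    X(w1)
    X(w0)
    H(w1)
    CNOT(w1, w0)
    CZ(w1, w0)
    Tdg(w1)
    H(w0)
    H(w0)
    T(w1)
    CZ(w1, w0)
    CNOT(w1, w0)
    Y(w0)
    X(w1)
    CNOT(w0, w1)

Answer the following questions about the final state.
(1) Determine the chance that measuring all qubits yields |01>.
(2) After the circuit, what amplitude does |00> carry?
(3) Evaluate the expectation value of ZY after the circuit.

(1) Outcome |01> occurs with probability 1/2. Key observation: steps 10-17 multiply out to the identity, so the circuit reduces to the remaining gates.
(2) |00> carries amplitude -sqrt(sqrt(2) + 2)/4 - sqrt(2 - sqrt(2))/4 - I*sqrt(2 - sqrt(2))/4 + I*sqrt(sqrt(2) + 2)/4 in the final state.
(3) The observable ZY averages to 1.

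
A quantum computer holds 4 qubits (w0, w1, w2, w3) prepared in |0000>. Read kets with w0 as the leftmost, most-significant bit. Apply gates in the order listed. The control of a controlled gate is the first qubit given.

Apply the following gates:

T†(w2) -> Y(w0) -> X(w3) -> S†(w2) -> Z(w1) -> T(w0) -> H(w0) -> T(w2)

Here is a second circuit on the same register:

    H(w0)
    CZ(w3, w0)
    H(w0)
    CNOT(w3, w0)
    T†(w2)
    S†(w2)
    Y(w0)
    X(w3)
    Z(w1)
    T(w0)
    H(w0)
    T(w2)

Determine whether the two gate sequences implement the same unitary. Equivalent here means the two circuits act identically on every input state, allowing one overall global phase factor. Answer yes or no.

Yes, they are equivalent — the unitaries differ by at most a global phase.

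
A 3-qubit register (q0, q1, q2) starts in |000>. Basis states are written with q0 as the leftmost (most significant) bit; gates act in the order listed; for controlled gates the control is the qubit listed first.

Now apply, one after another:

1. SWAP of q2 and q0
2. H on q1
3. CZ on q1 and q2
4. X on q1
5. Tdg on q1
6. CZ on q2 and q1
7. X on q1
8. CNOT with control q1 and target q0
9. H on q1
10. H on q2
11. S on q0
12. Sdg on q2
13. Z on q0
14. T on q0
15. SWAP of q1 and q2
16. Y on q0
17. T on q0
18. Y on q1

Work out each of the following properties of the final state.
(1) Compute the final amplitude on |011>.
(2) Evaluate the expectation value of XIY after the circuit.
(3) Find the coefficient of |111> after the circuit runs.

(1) The amplitude on |011> is sqrt(2)*exp(3*I*pi/4)/4.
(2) The expectation value of XIY is -sqrt(2)/2.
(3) The final state's coefficient on |111> equals -sqrt(2)/4.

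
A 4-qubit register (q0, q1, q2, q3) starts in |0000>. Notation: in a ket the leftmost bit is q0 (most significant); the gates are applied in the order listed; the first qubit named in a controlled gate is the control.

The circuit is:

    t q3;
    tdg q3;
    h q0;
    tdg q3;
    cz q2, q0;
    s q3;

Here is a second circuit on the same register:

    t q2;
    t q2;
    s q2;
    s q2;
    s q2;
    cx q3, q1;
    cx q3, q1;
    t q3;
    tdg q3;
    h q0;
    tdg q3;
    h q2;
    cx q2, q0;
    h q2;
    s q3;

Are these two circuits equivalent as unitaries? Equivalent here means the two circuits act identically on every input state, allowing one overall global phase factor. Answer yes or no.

No — the two circuits implement different unitaries, even allowing a global phase.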